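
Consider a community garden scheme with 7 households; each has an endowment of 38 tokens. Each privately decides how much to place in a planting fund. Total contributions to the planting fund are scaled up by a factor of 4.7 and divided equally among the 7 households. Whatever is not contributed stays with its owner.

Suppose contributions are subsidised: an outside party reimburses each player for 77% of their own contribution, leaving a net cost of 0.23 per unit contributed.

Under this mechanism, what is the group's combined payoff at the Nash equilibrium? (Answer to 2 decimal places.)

1455.02 tokens

Under the mechanism each unit contributed yields (4.7/7) / 0.23 = 2.9193 back to its contributor per unit of net cost, which exceeds 1, making full contribution the dominant choice for everyone.
So the Nash equilibrium is full contribution by all 7; the group earns 7 × (38 × 0.77 + 4.7 × 38) = 1455.02.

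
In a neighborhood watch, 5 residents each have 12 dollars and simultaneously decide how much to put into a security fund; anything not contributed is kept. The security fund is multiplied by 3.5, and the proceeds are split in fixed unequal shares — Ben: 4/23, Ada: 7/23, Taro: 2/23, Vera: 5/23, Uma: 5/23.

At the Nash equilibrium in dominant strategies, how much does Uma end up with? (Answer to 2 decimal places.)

21.13 dollars

Each unit j contributes comes back to j as 3.5 × (j's share), so j prefers to contribute only if that share exceeds 1/3.5 = 0.2857; otherwise keeping the unit dominates.
Only Ada (7/23) clears that bar, contributing 12; the remaining 4 contribute 0. Total contributed: 12.
Uma keeps 12 and receives 3.5 × 12 × 5/23 = 9.13 from the security fund, for a payoff of 21.13.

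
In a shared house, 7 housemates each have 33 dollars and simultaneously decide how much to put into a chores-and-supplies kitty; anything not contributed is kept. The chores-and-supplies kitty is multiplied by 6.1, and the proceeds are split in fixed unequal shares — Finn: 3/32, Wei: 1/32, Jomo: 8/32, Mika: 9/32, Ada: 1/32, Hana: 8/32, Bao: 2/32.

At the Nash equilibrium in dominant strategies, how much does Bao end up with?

Player j's private return per contributed unit is 6.1 × (j's share). Contributing is weakly dominant for j when that share is at least 1/6.1 = 0.1639, and contributing 0 is dominant otherwise.
The shares above 0.1639 belong to Jomo, Mika and Hana, contributing 33 each; the remaining 4 contribute 0. Total contributed: 99.
Bao keeps 33 and receives 6.1 × 99 × 2/32 = 37.74 from the chores-and-supplies kitty, for a payoff of 70.74.

70.74 dollars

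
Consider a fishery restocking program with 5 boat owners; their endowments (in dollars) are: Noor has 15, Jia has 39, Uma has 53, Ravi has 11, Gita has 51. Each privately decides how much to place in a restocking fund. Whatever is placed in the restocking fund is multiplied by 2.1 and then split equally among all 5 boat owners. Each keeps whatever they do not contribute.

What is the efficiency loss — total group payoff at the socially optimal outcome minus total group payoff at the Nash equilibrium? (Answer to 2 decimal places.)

The private return per contributed unit is 2.1/5 = 0.4200 < 1 for every player regardless of endowment, so the Nash equilibrium is zero contribution and the group total is Σ E_j = 15 + 39 + 53 + 11 + 51 = 169.
Each contributed unit returns 2.100 to the group, so the social optimum is full contribution by everyone: group total = 2.100 × 169 = 354.90.
Efficiency loss = (2.100 − 1) × 169 = 185.90.

185.90 dollars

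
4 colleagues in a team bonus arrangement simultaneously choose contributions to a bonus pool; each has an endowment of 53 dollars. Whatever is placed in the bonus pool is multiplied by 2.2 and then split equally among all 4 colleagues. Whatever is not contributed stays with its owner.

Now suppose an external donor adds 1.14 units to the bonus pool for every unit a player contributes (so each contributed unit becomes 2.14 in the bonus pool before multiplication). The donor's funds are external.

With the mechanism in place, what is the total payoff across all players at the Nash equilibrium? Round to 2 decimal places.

Under the mechanism each unit contributed yields 2.2 × 2.14 / 4 = 1.1770 back to its contributor per unit of net cost, which exceeds 1, making full contribution the dominant choice for everyone.
At the Nash equilibrium everyone contributes 53. Group total payoff = 2.2 × 2.14 × 212 = 998.10.

998.10 dollars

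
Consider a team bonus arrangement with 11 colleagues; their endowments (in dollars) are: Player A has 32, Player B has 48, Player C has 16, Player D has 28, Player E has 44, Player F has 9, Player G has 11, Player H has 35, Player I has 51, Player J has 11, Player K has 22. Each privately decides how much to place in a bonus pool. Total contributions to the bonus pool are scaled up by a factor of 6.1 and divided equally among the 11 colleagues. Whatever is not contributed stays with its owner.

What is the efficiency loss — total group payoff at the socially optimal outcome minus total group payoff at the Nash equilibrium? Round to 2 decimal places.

1565.70 dollars

The private return per contributed unit is 6.1/11 = 0.5545 < 1 for every player regardless of endowment, so the Nash equilibrium is zero contribution and the group total is Σ E_j = 32 + 48 + 16 + 28 + 44 + 9 + 11 + 35 + 51 + 11 + 22 = 307.
Each contributed unit returns 6.100 to the group, so the social optimum is full contribution by everyone: group total = 6.100 × 307 = 1872.70.
Efficiency loss = (6.100 − 1) × 307 = 1565.70.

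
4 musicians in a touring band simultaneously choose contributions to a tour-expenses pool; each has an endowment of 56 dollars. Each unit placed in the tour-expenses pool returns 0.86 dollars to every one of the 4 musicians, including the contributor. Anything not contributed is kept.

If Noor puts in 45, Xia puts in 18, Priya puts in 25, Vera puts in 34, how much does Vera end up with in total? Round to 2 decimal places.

Total contributed: 45 + 18 + 25 + 34 = 122.
Each receives 0.86 × 122 = 104.92 from the tour-expenses pool.
Vera keeps 56 − 34 = 22, so Vera's payoff is 22 + 104.92 = 126.92.

126.92 dollars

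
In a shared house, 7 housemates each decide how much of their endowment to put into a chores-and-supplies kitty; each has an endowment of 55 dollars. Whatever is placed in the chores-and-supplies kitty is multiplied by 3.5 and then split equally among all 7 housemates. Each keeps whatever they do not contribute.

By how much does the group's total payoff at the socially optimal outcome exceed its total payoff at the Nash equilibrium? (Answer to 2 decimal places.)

962.50 dollars

Each contributed unit returns 3.5/7 = 0.5000 to its contributor — below 1 — so contributing 0 is dominant for every player. At the Nash equilibrium everyone keeps their 55, and the group total is 7 × 55 = 385.
Each contributed unit returns 3.500 to the group as a whole (0.5000 to each of 7 players), which exceeds 1, so the social optimum is full contribution: group total = 3.500 × 385 = 1347.50.
Efficiency loss = 1347.50 − 385 = 962.50.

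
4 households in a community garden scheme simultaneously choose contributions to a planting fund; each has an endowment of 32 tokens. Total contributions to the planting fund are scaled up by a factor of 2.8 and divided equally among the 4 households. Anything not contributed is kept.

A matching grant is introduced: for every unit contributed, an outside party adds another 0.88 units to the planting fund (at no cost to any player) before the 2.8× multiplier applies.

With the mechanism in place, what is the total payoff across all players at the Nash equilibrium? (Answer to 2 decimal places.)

673.79 tokens

Under the mechanism each unit contributed yields 2.8 × 1.88 / 4 = 1.3160 back to its contributor per unit of net cost, which exceeds 1, making full contribution the dominant choice for everyone.
At the Nash equilibrium everyone contributes 32. Group total payoff = 2.8 × 1.88 × 128 = 673.79.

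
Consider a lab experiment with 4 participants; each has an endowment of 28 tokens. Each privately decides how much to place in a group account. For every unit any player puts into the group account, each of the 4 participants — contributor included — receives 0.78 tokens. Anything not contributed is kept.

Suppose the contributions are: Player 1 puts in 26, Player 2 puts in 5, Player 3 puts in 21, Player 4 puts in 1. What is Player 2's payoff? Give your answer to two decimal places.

64.34 tokens

Total contributed: 26 + 5 + 21 + 1 = 53.
Each receives 0.78 × 53 = 41.34 from the group account.
Player 2 keeps 28 − 5 = 23, so Player 2's payoff is 23 + 41.34 = 64.34.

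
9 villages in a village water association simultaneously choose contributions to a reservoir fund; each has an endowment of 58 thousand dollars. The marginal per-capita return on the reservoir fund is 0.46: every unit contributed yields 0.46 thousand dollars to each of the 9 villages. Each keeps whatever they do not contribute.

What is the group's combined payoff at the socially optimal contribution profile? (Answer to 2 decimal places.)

Each contributed unit returns 4.140 to the group as a whole (0.46 to each of 9 players), which exceeds 1, so the social optimum is full contribution: group total = 4.140 × 522 = 2161.08.

2161.08 thousand dollars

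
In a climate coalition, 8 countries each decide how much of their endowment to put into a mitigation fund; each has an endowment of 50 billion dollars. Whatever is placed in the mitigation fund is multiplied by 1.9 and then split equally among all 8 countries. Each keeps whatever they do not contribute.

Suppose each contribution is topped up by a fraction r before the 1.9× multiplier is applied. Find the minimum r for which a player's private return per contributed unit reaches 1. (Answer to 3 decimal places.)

3.211

With matching at rate r, one contributed unit becomes (1 + r) in the mitigation fund and returns 1.9 × (1 + r) / 8 to the contributor.
Setting this equal to 1: 1 + r = 8/1.9 = 4.2105.
So the minimum matching rate is r = 4.2105 − 1 = 3.211.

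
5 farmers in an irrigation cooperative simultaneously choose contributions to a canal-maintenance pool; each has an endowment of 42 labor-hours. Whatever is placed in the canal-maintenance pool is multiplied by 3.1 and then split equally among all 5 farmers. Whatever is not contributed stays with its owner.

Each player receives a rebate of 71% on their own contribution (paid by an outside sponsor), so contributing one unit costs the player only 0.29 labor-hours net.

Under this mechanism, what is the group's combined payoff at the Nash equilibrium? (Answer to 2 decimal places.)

The effective private return per unit is now (3.1/5) / 0.29 = 2.1379 > 1, so every player's dominant strategy flips to full contribution.
At the Nash equilibrium everyone contributes 42. Group total payoff = 5 × (42 × 0.71 + 3.1 × 42) = 800.10.

800.10 labor-hours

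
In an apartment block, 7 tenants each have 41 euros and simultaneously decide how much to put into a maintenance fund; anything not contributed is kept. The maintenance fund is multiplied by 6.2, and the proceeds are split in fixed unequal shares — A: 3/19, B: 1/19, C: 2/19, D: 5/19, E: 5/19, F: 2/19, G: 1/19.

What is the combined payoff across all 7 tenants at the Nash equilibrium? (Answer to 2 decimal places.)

713.40 euros

A player with share s gets back 6.2·s per unit contributed, so full contribution is dominant for anyone with s > 1/6.2 = 0.1613 and zero contribution is dominant for anyone below.
D and E clear that bar, contributing 41 each; the remaining 5 contribute 0. Total contributed: 82.
The maintenance fund pays out 6.2 × 82 = 508.40 in total (split across the unequal shares, but the aggregate is all that matters for the group sum).
The 5 free-riders keep 41 each, adding 205. Group total = 205 + 508.40 = 713.40.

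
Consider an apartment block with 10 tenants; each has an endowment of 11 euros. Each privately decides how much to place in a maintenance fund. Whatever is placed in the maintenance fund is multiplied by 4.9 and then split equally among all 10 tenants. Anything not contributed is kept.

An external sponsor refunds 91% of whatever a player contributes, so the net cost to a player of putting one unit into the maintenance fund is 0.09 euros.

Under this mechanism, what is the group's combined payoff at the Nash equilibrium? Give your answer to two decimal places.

The effective private return per unit is now (4.9/10) / 0.09 = 5.4444 > 1, so every player's dominant strategy flips to full contribution.
At the Nash equilibrium everyone contributes 11. Group total payoff = 10 × (11 × 0.91 + 4.9 × 11) = 639.10.

639.10 euros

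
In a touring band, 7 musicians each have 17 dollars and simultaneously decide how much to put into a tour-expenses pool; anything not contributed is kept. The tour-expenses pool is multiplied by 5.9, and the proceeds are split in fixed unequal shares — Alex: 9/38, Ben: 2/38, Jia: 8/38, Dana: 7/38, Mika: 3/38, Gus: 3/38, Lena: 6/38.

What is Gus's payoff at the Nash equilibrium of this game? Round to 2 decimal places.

40.76 dollars

A player with share s gets back 5.9·s per unit contributed, so full contribution is dominant for anyone with s > 1/5.9 = 0.1695 and zero contribution is dominant for anyone below.
Alex, Jia and Dana are above the threshold, contributing 17 each; the remaining 4 contribute 0. Total contributed: 51.
Gus keeps 17 and receives 5.9 × 51 × 3/38 = 23.76 from the tour-expenses pool, for a payoff of 40.76.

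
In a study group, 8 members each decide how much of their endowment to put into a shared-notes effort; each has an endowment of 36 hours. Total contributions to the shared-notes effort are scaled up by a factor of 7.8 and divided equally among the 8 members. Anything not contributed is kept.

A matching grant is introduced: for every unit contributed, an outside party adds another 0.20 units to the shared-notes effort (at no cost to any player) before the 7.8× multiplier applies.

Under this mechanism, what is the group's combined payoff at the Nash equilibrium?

2695.68 hours

The effective private return per unit is now 7.8 × 1.20 / 8 = 1.1700 > 1, so every player's dominant strategy flips to full contribution.
At the Nash equilibrium everyone contributes 36. Group total payoff = 7.8 × 1.20 × 288 = 2695.68.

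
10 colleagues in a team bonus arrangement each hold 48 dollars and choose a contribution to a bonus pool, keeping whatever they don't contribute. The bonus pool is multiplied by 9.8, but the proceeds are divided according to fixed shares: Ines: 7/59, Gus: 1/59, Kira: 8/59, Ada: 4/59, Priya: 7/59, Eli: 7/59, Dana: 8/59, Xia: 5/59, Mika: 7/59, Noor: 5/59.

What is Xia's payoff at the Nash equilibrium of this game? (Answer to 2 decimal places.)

287.19 dollars

Each unit j contributes comes back to j as 9.8 × (j's share), so j prefers to contribute only if that share exceeds 1/9.8 = 0.1020; otherwise keeping the unit dominates.
The shares above 0.1020 belong to Ines, Kira, Priya, Eli, Dana and Mika, contributing 48 each; the remaining 4 contribute 0. Total contributed: 288.
Xia keeps 48 and receives 9.8 × 288 × 5/59 = 239.19 from the bonus pool, for a payoff of 287.19.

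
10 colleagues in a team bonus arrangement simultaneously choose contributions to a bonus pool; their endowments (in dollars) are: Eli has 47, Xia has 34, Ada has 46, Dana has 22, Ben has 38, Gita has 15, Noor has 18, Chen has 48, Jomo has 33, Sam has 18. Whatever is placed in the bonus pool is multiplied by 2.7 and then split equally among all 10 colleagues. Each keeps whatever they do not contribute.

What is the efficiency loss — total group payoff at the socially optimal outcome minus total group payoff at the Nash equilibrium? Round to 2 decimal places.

The private return per contributed unit is 2.7/10 = 0.2700 < 1 for every player regardless of endowment, so the Nash equilibrium is zero contribution and the group total is Σ E_j = 47 + 34 + 46 + 22 + 38 + 15 + 18 + 48 + 33 + 18 = 319.
Each contributed unit returns 2.700 to the group, so the social optimum is full contribution by everyone: group total = 2.700 × 319 = 861.30.
Efficiency loss = (2.700 − 1) × 319 = 542.30.

542.30 dollars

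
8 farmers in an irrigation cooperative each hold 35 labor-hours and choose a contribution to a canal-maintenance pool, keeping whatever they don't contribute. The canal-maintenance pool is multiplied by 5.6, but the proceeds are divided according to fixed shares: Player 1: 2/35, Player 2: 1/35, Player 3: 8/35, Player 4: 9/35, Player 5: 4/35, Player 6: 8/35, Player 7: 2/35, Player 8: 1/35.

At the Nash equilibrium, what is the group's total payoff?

763.00 labor-hours

Each unit j contributes comes back to j as 5.6 × (j's share), so j prefers to contribute only if that share exceeds 1/5.6 = 0.1786; otherwise keeping the unit dominates.
Player 3, Player 4 and Player 6 are above the threshold, contributing 35 each; the remaining 5 contribute 0. Total contributed: 105.
The canal-maintenance pool pays out 5.6 × 105 = 588.00 in total (split across the unequal shares, but the aggregate is all that matters for the group sum).
The 5 free-riders keep 35 each, adding 175. Group total = 175 + 588.00 = 763.00.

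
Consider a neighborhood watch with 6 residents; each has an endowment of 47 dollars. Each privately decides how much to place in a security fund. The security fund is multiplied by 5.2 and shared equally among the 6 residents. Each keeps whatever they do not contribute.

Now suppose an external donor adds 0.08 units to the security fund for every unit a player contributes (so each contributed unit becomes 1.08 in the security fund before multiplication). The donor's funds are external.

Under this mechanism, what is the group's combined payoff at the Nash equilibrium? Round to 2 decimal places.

With the mechanism, a contributed unit returns 5.2 × 1.08 / 6 = 0.9360 per unit of net cost — still below 1 — so contributing 0 remains dominant for every player.
Everyone keeps their endowment and the group total is 6 × 47 = 282.

282.00 dollars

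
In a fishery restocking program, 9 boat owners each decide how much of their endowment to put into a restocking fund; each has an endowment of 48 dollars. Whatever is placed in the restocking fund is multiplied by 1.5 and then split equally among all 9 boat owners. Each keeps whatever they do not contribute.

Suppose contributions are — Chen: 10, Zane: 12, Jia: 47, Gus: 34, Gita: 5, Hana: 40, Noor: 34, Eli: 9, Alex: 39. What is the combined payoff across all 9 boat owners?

Total contributed: 10 + 12 + 47 + 34 + 5 + 40 + 34 + 9 + 39 = 230; total kept: 9 × 48 − 230 = 202.
The restocking fund pays out 1.5 × 230 = 345.00 in aggregate.
Group total = 202 + 345.00 = 547.00.

547.00 dollars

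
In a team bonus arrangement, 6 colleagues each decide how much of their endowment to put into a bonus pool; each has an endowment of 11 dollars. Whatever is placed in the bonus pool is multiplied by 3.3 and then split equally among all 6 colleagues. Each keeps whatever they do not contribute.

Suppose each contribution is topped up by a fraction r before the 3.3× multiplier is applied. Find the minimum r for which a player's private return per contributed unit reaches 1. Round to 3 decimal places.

0.818

With matching at rate r, one contributed unit becomes (1 + r) in the bonus pool and returns 3.3 × (1 + r) / 6 to the contributor.
Setting this equal to 1: 1 + r = 6/3.3 = 1.8182.
So the minimum matching rate is r = 1.8182 − 1 = 0.818.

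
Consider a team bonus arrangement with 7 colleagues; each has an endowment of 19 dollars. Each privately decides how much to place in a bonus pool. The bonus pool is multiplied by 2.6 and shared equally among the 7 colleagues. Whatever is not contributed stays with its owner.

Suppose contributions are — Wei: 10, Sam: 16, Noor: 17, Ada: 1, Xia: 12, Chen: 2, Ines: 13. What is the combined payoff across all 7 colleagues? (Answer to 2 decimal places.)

Total contributed: 10 + 16 + 17 + 1 + 12 + 2 + 13 = 71; total kept: 7 × 19 − 71 = 62.
The bonus pool pays out 2.6 × 71 = 184.60 in aggregate.
Group total = 62 + 184.60 = 246.60.

246.60 dollars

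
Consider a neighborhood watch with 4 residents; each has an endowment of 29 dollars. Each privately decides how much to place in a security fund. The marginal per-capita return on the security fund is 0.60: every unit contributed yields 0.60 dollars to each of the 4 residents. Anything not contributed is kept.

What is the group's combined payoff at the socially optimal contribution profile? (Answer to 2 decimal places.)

Each contributed unit returns 2.400 to the group as a whole (0.60 to each of 4 players), which exceeds 1, so the social optimum is full contribution: group total = 2.400 × 116 = 278.40.

278.40 dollars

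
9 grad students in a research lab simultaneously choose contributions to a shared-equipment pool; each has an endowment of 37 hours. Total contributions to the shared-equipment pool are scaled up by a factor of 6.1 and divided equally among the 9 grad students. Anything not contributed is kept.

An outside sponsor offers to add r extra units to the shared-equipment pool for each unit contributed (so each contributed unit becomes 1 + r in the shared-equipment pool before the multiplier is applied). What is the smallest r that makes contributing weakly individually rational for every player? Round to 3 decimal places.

With matching at rate r, one contributed unit becomes (1 + r) in the shared-equipment pool and returns 6.1 × (1 + r) / 9 to the contributor.
Setting this equal to 1: 1 + r = 9/6.1 = 1.4754.
So the minimum matching rate is r = 1.4754 − 1 = 0.475.

0.475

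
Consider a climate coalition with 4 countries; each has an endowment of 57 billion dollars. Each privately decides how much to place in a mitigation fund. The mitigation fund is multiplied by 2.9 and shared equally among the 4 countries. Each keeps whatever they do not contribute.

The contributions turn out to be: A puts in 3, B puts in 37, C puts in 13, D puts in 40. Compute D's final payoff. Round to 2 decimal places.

84.43 billion dollars

Total contributed: 3 + 37 + 13 + 40 = 93.
Each receives 2.9 × 93 / 4 = 67.43 from the mitigation fund.
D keeps 57 − 40 = 17, so D's payoff is 17 + 67.43 = 84.43.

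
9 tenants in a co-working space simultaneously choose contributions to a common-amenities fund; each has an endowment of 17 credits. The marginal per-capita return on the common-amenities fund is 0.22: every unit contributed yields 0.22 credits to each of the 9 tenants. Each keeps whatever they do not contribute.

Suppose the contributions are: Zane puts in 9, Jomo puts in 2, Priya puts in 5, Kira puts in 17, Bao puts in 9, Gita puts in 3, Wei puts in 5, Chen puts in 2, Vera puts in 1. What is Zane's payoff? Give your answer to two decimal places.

19.66 credits

Total contributed: 9 + 2 + 5 + 17 + 9 + 3 + 5 + 2 + 1 = 53.
Each receives 0.22 × 53 = 11.66 from the common-amenities fund.
Zane keeps 17 − 9 = 8, so Zane's payoff is 8 + 11.66 = 19.66.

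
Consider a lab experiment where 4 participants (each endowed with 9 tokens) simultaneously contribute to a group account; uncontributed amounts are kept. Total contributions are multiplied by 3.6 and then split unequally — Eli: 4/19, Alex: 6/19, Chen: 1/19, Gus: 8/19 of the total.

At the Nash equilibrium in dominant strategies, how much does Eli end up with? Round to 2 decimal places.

For player j, contributing a unit is worthwhile iff 3.6 × (j's share) ≥ 1, i.e. iff j's share is at least 0.2778.
The shares above 0.2778 belong to Alex and Gus, contributing 9 each; the remaining 2 contribute 0. Total contributed: 18.
Eli keeps 9 and receives 3.6 × 18 × 4/19 = 13.64 from the group account, for a payoff of 22.64.

22.64 tokens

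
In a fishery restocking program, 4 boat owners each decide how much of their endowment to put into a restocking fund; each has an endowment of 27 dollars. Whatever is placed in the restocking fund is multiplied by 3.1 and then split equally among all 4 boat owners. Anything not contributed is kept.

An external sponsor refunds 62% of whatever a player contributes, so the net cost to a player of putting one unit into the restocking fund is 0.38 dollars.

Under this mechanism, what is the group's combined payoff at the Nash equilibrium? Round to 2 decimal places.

401.76 dollars

With the mechanism, a contributed unit returns (3.1/4) / 0.38 = 2.0395 per unit of net cost to the contributor — now above 1 — so contributing fully is weakly dominant for every player.
At the Nash equilibrium everyone contributes 27. Group total payoff = 4 × (27 × 0.62 + 3.1 × 27) = 401.76.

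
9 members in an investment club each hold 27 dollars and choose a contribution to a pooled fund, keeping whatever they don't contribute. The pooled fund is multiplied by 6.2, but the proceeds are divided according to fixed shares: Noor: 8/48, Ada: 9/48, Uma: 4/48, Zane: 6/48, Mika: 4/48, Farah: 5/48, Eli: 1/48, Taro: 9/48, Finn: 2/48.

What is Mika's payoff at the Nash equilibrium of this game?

Player j's private return per contributed unit is 6.2 × (j's share). Contributing is weakly dominant for j when that share is at least 1/6.2 = 0.1613, and contributing 0 is dominant otherwise.
Noor, Ada and Taro clear that bar, contributing 27 each; the remaining 6 contribute 0. Total contributed: 81.
Mika keeps 27 and receives 6.2 × 81 × 4/48 = 41.85 from the pooled fund, for a payoff of 68.85.

68.85 dollars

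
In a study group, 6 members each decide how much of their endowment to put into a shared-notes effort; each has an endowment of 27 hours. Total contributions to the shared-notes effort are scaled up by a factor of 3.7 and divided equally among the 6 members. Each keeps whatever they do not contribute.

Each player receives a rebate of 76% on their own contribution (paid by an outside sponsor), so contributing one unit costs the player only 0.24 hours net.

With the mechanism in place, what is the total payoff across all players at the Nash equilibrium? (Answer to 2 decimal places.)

722.52 hours

Under the mechanism each unit contributed yields (3.7/6) / 0.24 = 2.5694 back to its contributor per unit of net cost, which exceeds 1, making full contribution the dominant choice for everyone.
So the Nash equilibrium is full contribution by all 6; the group earns 6 × (27 × 0.76 + 3.7 × 27) = 722.52.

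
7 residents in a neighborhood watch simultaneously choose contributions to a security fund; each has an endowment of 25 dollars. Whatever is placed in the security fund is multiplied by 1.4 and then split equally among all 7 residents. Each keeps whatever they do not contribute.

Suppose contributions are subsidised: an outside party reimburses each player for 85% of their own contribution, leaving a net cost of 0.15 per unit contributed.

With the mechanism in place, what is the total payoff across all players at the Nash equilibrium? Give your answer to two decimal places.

393.75 dollars

Under the mechanism each unit contributed yields (1.4/7) / 0.15 = 1.3333 back to its contributor per unit of net cost, which exceeds 1, making full contribution the dominant choice for everyone.
So the Nash equilibrium is full contribution by all 7; the group earns 7 × (25 × 0.85 + 1.4 × 25) = 393.75.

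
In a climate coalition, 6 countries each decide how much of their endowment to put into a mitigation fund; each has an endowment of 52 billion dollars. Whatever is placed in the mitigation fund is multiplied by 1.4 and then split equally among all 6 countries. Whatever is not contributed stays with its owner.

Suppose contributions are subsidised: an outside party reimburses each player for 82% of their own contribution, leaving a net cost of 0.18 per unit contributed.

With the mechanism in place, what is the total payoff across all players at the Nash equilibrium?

Under the mechanism each unit contributed yields (1.4/6) / 0.18 = 1.2963 back to its contributor per unit of net cost, which exceeds 1, making full contribution the dominant choice for everyone.
At the Nash equilibrium everyone contributes 52. Group total payoff = 6 × (52 × 0.82 + 1.4 × 52) = 692.64.

692.64 billion dollars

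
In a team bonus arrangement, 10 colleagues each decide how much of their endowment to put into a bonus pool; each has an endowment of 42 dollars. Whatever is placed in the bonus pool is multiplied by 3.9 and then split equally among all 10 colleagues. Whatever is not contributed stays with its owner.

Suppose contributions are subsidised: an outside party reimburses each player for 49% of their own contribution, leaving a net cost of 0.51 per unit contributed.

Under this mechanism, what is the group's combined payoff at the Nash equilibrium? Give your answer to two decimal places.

The effective private return is (3.9/10) / 0.51 = 0.7647, which is still under 1, so the mechanism doesn't change anyone's dominant strategy: zero contribution.
Everyone keeps their endowment and the group total is 10 × 42 = 420.

420.00 dollars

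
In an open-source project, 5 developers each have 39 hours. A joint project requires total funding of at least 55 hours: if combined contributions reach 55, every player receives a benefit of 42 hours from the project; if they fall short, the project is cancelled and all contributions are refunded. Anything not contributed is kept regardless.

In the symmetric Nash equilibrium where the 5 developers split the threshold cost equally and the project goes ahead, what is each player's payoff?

Equal share of the threshold: 55/5 = 11.
At this profile no one gains by cutting their contribution: any cut drops the total below 55, the project is cancelled, contributions are refunded, and the deviator ends with 39, which is less than 39 − 11 + 42 = 70. Contributing more than 11 just wastes the excess. So contributing exactly 11 is a best response.
Each player's payoff: 39 − 11 + 42 = 70.

70 hours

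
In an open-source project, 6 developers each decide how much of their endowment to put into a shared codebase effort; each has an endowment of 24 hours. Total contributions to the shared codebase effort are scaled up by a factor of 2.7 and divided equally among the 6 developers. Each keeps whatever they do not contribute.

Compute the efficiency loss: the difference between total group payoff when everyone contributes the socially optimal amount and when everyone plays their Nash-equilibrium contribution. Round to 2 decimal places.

Each contributed unit returns 2.7/6 = 0.4500 to its contributor — below 1 — so contributing 0 is dominant for every player. At the Nash equilibrium everyone keeps their 24, and the group total is 6 × 24 = 144.
Each contributed unit returns 2.700 to the group as a whole (0.4500 to each of 6 players), which exceeds 1, so the social optimum is full contribution: group total = 2.700 × 144 = 388.80.
Efficiency loss = 388.80 − 144 = 244.80.

244.80 hours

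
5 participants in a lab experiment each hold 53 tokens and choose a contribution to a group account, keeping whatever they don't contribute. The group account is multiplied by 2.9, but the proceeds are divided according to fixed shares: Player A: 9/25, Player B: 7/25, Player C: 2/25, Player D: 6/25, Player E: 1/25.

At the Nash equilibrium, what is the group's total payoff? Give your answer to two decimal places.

365.70 tokens

For player j, contributing a unit is worthwhile iff 2.9 × (j's share) ≥ 1, i.e. iff j's share is at least 0.3448.
Only Player A (9/25) clears that bar, contributing 53; the remaining 4 contribute 0. Total contributed: 53.
The group account pays out 2.9 × 53 = 153.70 in total (split across the unequal shares, but the aggregate is all that matters for the group sum).
The 4 free-riders keep 53 each, adding 212. Group total = 212 + 153.70 = 365.70.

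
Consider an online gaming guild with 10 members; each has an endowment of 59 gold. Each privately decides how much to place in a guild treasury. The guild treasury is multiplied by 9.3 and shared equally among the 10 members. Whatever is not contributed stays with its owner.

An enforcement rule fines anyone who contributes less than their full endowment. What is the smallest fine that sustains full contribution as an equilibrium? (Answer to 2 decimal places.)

4.13 gold

Given the others contribute fully, the best deviation is to contribute 0 (any partial contribution still incurs the fine and gives up units whose private return 0.9300 is below 1).
Deviating from 59 to 0 saves 59 gold but forfeits the deviator's share of the drop in the guild treasury: 9.3/10 × 59 = 54.87.
So the deviation gain is 59 − 54.87 = 4.13, and the fine must be at least 4.13 gold to wipe it out.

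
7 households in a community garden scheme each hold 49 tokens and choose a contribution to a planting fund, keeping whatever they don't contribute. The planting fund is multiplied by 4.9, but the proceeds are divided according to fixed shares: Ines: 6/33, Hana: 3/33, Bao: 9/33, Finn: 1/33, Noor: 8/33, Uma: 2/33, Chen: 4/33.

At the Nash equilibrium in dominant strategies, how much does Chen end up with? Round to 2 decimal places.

107.21 tokens

A player with share s gets back 4.9·s per unit contributed, so full contribution is dominant for anyone with s > 1/4.9 = 0.2041 and zero contribution is dominant for anyone below.
Bao and Noor clear that bar, contributing 49 each; the remaining 5 contribute 0. Total contributed: 98.
Chen keeps 49 and receives 4.9 × 98 × 4/33 = 58.21 from the planting fund, for a payoff of 107.21.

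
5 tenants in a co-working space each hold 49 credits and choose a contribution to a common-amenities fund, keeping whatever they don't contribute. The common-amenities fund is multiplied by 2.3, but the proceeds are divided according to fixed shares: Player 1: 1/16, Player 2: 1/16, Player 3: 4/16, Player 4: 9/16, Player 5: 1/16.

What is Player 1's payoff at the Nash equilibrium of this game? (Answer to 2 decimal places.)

Each unit j contributes comes back to j as 2.3 × (j's share), so j prefers to contribute only if that share exceeds 1/2.3 = 0.4348; otherwise keeping the unit dominates.
The only share above 0.4348 is Player 4's 9/16, contributing 49; the remaining 4 contribute 0. Total contributed: 49.
Player 1 keeps 49 and receives 2.3 × 49 × 1/16 = 7.04 from the common-amenities fund, for a payoff of 56.04.

56.04 credits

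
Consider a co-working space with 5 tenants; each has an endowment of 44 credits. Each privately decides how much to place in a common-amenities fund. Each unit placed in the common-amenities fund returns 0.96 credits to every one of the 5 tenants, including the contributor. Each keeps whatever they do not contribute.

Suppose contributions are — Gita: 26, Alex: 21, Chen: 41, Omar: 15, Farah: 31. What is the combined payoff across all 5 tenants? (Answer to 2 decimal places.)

Total contributed: 26 + 21 + 41 + 15 + 31 = 134; total kept: 5 × 44 − 134 = 86.
The common-amenities fund pays out 0.96 × 5 × 134 = 643.20 in aggregate.
Group total = 86 + 643.20 = 729.20.

729.20 credits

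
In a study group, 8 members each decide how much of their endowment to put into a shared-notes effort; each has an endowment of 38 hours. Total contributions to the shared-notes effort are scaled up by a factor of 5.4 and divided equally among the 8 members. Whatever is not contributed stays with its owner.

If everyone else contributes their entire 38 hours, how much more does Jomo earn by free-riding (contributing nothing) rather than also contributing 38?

Switching from a contribution of 38 to 0 lets Jomo keep an extra 38 hours, but lowers the shared-notes effort by 38, which costs Jomo their own share of that drop: 5.4/8 × 38 = 25.65.
Net gain = 38 − 25.65 = 12.35. The private return per contributed unit (0.6750) is below 1, so free-riding is indeed the best response regardless of what the others do.

12.35 hours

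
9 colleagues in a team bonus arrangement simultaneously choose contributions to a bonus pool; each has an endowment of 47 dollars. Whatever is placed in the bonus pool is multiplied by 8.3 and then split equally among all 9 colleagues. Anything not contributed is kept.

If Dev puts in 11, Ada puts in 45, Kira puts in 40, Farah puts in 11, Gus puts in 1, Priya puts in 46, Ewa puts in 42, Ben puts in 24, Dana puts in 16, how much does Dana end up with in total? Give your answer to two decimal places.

Total contributed: 11 + 45 + 40 + 11 + 1 + 46 + 42 + 24 + 16 = 236.
Each receives 8.3 × 236 / 9 = 217.64 from the bonus pool.
Dana keeps 47 − 16 = 31, so Dana's payoff is 31 + 217.64 = 248.64.

248.64 dollars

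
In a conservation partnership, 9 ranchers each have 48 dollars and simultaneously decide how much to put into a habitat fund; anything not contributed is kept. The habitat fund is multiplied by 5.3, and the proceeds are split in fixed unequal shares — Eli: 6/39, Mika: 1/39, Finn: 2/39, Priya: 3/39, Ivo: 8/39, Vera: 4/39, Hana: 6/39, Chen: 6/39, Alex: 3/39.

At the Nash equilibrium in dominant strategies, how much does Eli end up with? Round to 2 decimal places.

For player j, contributing a unit is worthwhile iff 5.3 × (j's share) ≥ 1, i.e. iff j's share is at least 0.1887.
Only Ivo (8/39) clears that bar, contributing 48; the remaining 8 contribute 0. Total contributed: 48.
Eli keeps 48 and receives 5.3 × 48 × 6/39 = 39.14 from the habitat fund, for a payoff of 87.14.

87.14 dollars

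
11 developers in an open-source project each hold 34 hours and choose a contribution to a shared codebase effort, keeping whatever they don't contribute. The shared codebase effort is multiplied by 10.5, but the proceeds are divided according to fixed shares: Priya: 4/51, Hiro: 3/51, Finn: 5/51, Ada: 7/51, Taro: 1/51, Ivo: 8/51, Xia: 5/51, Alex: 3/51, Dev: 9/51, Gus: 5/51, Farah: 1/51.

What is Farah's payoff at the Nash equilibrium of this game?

76.00 hours

For player j, contributing a unit is worthwhile iff 10.5 × (j's share) ≥ 1, i.e. iff j's share is at least 0.0952.
Finn, Ada, Ivo, Xia, Dev and Gus clear that bar, contributing 34 each; the remaining 5 contribute 0. Total contributed: 204.
Farah keeps 34 and receives 10.5 × 204 × 1/51 = 42.00 from the shared codebase effort, for a payoff of 76.00.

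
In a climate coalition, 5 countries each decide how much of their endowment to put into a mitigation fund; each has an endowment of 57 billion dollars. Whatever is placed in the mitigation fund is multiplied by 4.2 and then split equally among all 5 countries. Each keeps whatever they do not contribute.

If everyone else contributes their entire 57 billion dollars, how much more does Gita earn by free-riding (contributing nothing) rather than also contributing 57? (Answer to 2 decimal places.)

Switching from a contribution of 57 to 0 lets Gita keep an extra 57 billion dollars, but lowers the mitigation fund by 57, which costs Gita their own share of that drop: 4.2/5 × 57 = 47.88.
Net gain = 57 − 47.88 = 9.12. The private return per contributed unit (0.8400) is below 1, so free-riding is indeed the best response regardless of what the others do.

9.12 billion dollars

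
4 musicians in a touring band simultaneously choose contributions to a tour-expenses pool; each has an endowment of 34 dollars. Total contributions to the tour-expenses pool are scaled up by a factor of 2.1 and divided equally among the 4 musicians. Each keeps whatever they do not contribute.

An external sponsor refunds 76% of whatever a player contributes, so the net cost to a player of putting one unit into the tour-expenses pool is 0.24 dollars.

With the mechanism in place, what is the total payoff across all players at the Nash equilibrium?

Under the mechanism each unit contributed yields (2.1/4) / 0.24 = 2.1875 back to its contributor per unit of net cost, which exceeds 1, making full contribution the dominant choice for everyone.
So the Nash equilibrium is full contribution by all 4; the group earns 4 × (34 × 0.76 + 2.1 × 34) = 388.96.

388.96 dollars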